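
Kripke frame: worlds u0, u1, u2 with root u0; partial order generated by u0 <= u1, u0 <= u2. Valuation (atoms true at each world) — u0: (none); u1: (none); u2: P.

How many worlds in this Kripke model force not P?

1

u0: does not force it — u0 does not force not P since u2 is accessible from u0 and u2 forces P.
u1: forces it.
u2: does not force it — u2 does not force not P since u2 is accessible from u2 and u2 forces P.
Worlds forcing the formula: {u1}.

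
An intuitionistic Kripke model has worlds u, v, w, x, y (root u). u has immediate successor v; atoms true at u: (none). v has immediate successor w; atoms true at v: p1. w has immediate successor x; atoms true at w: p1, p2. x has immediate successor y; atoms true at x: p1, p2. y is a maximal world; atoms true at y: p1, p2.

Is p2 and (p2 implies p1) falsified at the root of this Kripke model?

Yes

u does not force p2 and (p2 implies p1) since u fails p2.
So the root u does not force p2 and (p2 implies p1); the model is a countermodel.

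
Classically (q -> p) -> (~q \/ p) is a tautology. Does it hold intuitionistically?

No

This is the material-implication-as-disjunction principle, which is not intuitionistically valid.
A Kripke countermodel: worlds s0, s1; order generated by s0 <= s1; atoms true at each world — s0:{}; s1:{p,q}.
s0 ||-/- (q -> p) -> (~q \/ p): already at s0 itself, s0 ||- q -> p but s0 ||-/- ~q \/ p.
s0 ||-/- ~q \/ p: neither disjunct is forced at s0.
s0 ||-/- ~q since s1 is accessible from s0 and s1 ||- q.
So the root s0 does not force the formula.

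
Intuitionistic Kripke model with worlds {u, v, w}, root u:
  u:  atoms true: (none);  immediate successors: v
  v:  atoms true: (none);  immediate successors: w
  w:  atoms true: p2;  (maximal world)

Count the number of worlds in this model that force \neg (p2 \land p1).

3

u: forces it.
v: forces it.
w: forces it.
Worlds forcing the formula: {u, v, w}.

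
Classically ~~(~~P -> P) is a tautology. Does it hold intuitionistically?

Yes

This is the double negation of double-negation elimination, which is intuitionistically derivable.
By Glivenko's theorem the double negation of any classical propositional tautology is intuitionistically provable; ~~P -> P is classically a tautology.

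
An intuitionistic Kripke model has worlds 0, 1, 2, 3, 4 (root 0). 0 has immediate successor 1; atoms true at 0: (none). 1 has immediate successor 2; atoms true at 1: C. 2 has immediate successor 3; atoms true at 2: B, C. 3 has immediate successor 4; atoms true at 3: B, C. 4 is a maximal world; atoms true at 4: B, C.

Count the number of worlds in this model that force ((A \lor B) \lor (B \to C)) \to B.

3

0: does not force it — 0 \nVdash ((A \lor B) \lor (B \to C)) \to B: already at 0 itself, 0 \Vdash (A \lor B) \lor (B \to C) but 0 \nVdash B.
1: does not force it.
2: forces it.
3: forces it.
4: forces it.
Worlds forcing the formula: {2, 3, 4}.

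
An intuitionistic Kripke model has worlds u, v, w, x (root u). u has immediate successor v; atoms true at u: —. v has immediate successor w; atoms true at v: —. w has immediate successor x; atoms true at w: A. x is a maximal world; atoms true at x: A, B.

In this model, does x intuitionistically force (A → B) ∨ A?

Yes

x ⊩ (A → B) ∨ A via the disjunct A → B.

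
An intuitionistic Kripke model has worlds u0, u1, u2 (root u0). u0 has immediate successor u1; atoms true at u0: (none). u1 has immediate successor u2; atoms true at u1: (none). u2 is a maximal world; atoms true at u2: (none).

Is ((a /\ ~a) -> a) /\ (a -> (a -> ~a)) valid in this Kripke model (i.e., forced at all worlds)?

u0 ||- ((a /\ ~a) -> a) /\ (a -> (a -> ~a)) since u0 forces both conjuncts.
Since the root u0 forces ((a /\ ~a) -> a) /\ (a -> (a -> ~a)) and forcing is persistent (monotone upward), every world forces it.

Yes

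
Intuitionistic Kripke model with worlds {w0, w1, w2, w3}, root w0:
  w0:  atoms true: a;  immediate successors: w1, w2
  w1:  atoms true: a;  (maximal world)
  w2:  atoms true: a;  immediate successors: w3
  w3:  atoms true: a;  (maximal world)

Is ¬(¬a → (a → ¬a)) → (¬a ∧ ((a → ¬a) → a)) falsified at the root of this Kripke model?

w0 ⊩ ¬(¬a → (a → ¬a)) → (¬a ∧ ((a → ¬a) → a)) vacuously: no world accessible from w0 forces the antecedent ¬(¬a → (a → ¬a)).
So the root w0 forces ¬(¬a → (a → ¬a)) → (¬a ∧ ((a → ¬a) → a)); the model is not a countermodel.

No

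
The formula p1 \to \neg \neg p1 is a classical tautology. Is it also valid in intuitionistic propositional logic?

Yes

This is double-negation introduction, which is intuitionistically derivable.
If a world forces p1 then every accessible world forces p1 (persistence), so none forces \neg p1; hence \neg \neg p1.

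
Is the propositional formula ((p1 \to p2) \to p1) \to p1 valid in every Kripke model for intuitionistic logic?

This is Peirce's law, which is not intuitionistically valid.
A Kripke countermodel: worlds w0, w1; order generated by w0 \le w1; atoms true at each world — w0:{}; w1:{p1}.
w0 \nVdash ((p1 \to p2) \to p1) \to p1: already at w0 itself, w0 \Vdash (p1 \to p2) \to p1 but w0 \nVdash p1.
w0 lacks atom p1, so w0 \nVdash p1.
So the root w0 does not force the formula.

No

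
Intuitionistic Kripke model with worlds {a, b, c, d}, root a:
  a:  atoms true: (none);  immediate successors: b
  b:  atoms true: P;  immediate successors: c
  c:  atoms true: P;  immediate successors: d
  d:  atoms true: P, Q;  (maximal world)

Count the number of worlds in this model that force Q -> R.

a: does not force it — a ||-/- Q -> R: at the accessible world d, d ||- Q but d ||-/- R.
b: does not force it — b ||-/- Q -> R: at the accessible world d, d ||- Q but d ||-/- R.
c: does not force it.
d: does not force it.
Worlds forcing the formula: { }.

0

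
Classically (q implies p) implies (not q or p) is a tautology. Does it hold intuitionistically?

This is the material-implication-as-disjunction principle, which is not intuitionistically valid.
A Kripke countermodel: worlds a, b; order generated by a <= b; atoms true at each world — a:{}; b:{p,q}.
a does not force (q implies p) implies (not q or p): already at a itself, a forces q implies p but a does not force not q or p.
a does not force not q or p: neither disjunct is forced at a.
a does not force not q since b is accessible from a and b forces q.
So the root a does not force the formula.

No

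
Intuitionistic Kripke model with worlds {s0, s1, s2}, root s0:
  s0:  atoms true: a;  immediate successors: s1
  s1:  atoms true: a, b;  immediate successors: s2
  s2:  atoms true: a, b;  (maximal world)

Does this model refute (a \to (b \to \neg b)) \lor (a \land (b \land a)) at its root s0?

Yes

s0 \nVdash (a \to (b \to \neg b)) \lor (a \land (b \land a)): neither disjunct is forced at s0.
s0 \nVdash a \to (b \to \neg b): already at s0 itself, s0 \Vdash a but s0 \nVdash b \to \neg b.
s0 \nVdash b \to \neg b: at the accessible world s1, s1 \Vdash b but s1 \nVdash \neg b.
So the root s0 does not force (a \to (b \to \neg b)) \lor (a \land (b \land a)); the model is a countermodel.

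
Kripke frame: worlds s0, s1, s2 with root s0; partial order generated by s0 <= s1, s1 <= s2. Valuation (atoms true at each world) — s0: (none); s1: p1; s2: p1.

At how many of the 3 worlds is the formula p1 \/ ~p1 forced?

s0: does not force it — s0 ||-/- p1 \/ ~p1: neither disjunct is forced at s0.
s1: forces it.
s2: forces it.
Worlds forcing the formula: {s1, s2}.

2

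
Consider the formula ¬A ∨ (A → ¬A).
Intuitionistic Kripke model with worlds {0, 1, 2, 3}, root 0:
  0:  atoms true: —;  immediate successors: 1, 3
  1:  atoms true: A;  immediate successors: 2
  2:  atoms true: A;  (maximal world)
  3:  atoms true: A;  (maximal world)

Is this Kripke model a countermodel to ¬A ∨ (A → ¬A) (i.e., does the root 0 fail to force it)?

Yes

0 ⊮ ¬A ∨ (A → ¬A): neither disjunct is forced at 0.
0 ⊮ ¬A since 1 is accessible from 0 and 1 ⊩ A.
So the root 0 does not force ¬A ∨ (A → ¬A); the model is a countermodel.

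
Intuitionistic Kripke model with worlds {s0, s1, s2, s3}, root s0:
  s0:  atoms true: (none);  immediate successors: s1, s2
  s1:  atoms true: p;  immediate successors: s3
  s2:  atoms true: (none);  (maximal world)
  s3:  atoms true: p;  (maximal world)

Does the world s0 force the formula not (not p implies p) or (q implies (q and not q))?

Yes

s0 forces not (not p implies p) or (q implies (q and not q)) via the disjunct q implies (q and not q).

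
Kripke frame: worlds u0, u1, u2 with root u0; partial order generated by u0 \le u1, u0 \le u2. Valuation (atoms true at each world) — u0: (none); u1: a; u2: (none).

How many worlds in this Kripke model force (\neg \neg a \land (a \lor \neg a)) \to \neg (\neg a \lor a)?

u0: does not force it — u0 \nVdash (\neg \neg a \land (a \lor \neg a)) \to \neg (\neg a \lor a): at the accessible world u1, u1 \Vdash \neg \neg a \land (a \lor \neg a) but u1 \nVdash \neg (\neg a \lor a).
u1: does not force it — u1 \nVdash (\neg \neg a \land (a \lor \neg a)) \to \neg (\neg a \lor a): already at u1 itself, u1 \Vdash \neg \neg a \land (a \lor \neg a) but u1 \nVdash \neg (\neg a \lor a).
u2: forces it.
Worlds forcing the formula: {u2}.

1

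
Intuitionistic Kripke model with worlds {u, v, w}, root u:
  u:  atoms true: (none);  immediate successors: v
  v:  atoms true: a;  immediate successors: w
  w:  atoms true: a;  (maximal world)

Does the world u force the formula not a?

No

u does not force not a since v is accessible from u and v forces a.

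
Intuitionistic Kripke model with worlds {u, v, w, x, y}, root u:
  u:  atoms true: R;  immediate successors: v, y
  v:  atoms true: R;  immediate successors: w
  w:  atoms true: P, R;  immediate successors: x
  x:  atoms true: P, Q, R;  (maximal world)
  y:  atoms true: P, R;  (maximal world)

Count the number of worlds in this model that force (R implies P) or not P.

u: does not force it — u does not force (R implies P) or not P: neither disjunct is forced at u.
v: does not force it.
w: forces it.
x: forces it.
y: forces it.
Worlds forcing the formula: {w, x, y}.

3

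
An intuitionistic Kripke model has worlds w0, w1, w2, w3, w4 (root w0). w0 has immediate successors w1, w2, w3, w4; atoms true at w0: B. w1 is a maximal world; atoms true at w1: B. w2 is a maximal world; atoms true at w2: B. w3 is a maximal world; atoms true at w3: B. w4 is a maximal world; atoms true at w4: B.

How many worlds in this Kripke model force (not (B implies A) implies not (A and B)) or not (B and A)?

w0: forces it.
w1: forces it.
w2: forces it.
w3: forces it.
w4: forces it.
Worlds forcing the formula: {w0, w1, w2, w3, w4}.

5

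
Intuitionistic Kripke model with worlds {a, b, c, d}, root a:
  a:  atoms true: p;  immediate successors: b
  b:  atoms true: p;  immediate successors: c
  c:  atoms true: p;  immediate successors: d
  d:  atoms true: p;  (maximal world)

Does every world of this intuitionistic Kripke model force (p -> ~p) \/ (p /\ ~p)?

No

Not every world: a ||-/- (p -> ~p) \/ (p /\ ~p).
a ||-/- (p -> ~p) \/ (p /\ ~p): neither disjunct is forced at a.
a ||-/- p -> ~p: already at a itself, a ||- p but a ||-/- ~p.
a ||-/- ~p since a is accessible from a and a ||- p.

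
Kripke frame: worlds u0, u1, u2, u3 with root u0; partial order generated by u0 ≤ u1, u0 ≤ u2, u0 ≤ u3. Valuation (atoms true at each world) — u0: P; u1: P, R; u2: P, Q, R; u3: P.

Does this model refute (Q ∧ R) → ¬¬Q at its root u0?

No

u0 ⊩ (Q ∧ R) → ¬¬Q: every world accessible from u0 that forces Q ∧ R (namely u2) also forces ¬¬Q.
So the root u0 forces (Q ∧ R) → ¬¬Q; the model is not a countermodel.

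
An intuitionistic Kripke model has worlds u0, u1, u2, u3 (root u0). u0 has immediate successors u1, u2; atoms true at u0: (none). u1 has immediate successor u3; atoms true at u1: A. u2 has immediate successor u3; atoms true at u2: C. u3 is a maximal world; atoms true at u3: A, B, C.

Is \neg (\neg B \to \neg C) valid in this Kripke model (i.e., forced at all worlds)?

Not every world: u0 \nVdash \neg (\neg B \to \neg C).
u0 \nVdash \neg (\neg B \to \neg C) since u0 is accessible from u0 and u0 \Vdash \neg B \to \neg C.
u0 \Vdash \neg B \to \neg C vacuously: no world accessible from u0 forces the antecedent \neg B.

No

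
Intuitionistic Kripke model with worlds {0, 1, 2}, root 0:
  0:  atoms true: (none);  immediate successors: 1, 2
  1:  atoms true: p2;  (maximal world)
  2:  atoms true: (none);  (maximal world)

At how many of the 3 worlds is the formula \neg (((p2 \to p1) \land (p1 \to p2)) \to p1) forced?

0: does not force it — 0 \nVdash \neg (((p2 \to p1) \land (p1 \to p2)) \to p1) since 1 is accessible from 0 and 1 \Vdash ((p2 \to p1) \land (p1 \to p2)) \to p1.
1: does not force it — 1 \nVdash \neg (((p2 \to p1) \land (p1 \to p2)) \to p1) since 1 is accessible from 1 and 1 \Vdash ((p2 \to p1) \land (p1 \to p2)) \to p1.
2: forces it.
Worlds forcing the formula: {2}.

1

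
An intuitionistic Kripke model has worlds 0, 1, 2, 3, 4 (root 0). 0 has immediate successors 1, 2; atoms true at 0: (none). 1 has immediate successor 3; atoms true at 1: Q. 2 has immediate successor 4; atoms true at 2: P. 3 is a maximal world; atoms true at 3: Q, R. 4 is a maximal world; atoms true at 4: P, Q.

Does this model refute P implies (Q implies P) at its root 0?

No

0 forces P implies (Q implies P): every world accessible from 0 that forces P (namely 2, 4) also forces Q implies P.
So the root 0 forces P implies (Q implies P); the model is not a countermodel.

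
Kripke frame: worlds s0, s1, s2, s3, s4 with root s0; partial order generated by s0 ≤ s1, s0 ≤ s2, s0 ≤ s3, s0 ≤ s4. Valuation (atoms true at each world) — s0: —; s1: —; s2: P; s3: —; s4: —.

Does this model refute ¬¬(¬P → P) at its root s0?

s0 ⊮ ¬¬(¬P → P) since s1 is accessible from s0 and s1 ⊩ ¬(¬P → P).
s1 ⊩ ¬(¬P → P): no world accessible from s1 forces ¬P → P.
So the root s0 does not force ¬¬(¬P → P); the model is a countermodel.

Yes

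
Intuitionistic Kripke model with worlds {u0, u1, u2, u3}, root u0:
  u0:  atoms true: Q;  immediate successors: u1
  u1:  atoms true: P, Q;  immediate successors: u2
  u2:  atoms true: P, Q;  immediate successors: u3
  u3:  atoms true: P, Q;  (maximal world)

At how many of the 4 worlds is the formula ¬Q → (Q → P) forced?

4

u0: forces it.
u1: forces it.
u2: forces it.
u3: forces it.
Worlds forcing the formula: {u0, u1, u2, u3}.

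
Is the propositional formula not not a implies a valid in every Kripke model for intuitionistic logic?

This is double-negation elimination, which is not intuitionistically valid.
A Kripke countermodel: worlds u0, u1; order generated by u0 <= u1; atoms true at each world — u0:{}; u1:{a}.
u0 does not force not not a implies a: already at u0 itself, u0 forces not not a but u0 does not force a.
u0 lacks atom a, so u0 does not force a.
So the root u0 does not force the formula.

No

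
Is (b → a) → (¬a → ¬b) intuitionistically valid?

Yes

This is the forward direction of contraposition, which is intuitionistically derivable.
Assume b → a and ¬a. If b held then a would follow, contradicting ¬a; so ¬b.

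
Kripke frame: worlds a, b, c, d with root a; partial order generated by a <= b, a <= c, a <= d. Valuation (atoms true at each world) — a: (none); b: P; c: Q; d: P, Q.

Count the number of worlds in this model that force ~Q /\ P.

a: does not force it — a ||-/- ~Q /\ P since a fails ~Q.
b: forces it.
c: does not force it — c ||-/- ~Q /\ P since c fails ~Q.
d: does not force it — d ||-/- ~Q /\ P since d fails ~Q.
Worlds forcing the formula: {b}.

1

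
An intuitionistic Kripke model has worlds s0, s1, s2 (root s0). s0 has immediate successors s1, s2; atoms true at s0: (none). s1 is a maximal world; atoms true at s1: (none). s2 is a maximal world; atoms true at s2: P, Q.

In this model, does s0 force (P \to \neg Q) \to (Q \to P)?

Yes

s0 \Vdash (P \to \neg Q) \to (Q \to P): every world accessible from s0 that forces P \to \neg Q (namely s1) also forces Q \to P.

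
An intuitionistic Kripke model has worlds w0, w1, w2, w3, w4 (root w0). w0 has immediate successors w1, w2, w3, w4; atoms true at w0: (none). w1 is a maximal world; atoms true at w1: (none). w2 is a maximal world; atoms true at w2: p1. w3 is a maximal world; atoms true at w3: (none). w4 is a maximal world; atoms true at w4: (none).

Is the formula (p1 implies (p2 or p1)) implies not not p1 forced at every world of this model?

Not every world: w0 does not force (p1 implies (p2 or p1)) implies not not p1.
w0 does not force (p1 implies (p2 or p1)) implies not not p1: already at w0 itself, w0 forces p1 implies (p2 or p1) but w0 does not force not not p1.
w0 does not force not not p1 since w1 is accessible from w0 and w1 forces not p1.
w1 forces not p1: no world accessible from w1 forces p1.

No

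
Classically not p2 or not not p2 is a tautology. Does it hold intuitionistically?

This is the weak law of excluded middle, which is not intuitionistically valid.
A Kripke countermodel: worlds w0, w1, w2; order generated by w0 <= w1, w0 <= w2; atoms true at each world — w0:{}; w1:{p2}; w2:{}.
w0 does not force not p2 or not not p2: neither disjunct is forced at w0.
w0 does not force not p2 since w1 is accessible from w0 and w1 forces p2.
So the root w0 does not force the formula.

No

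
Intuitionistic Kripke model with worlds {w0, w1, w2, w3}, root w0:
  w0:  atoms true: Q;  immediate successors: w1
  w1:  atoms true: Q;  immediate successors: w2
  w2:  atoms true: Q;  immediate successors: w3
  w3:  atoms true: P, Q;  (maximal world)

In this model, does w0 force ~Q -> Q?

w0 ||- ~Q -> Q vacuously: no world accessible from w0 forces the antecedent ~Q.

Yes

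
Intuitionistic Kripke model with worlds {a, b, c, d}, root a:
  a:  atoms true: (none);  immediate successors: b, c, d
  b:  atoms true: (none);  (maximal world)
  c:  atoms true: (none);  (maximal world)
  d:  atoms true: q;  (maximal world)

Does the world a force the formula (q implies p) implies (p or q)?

No

a does not force (q implies p) implies (p or q): at the accessible world b, b forces q implies p but b does not force p or q.
b does not force p or q: neither disjunct is forced at b.
b lacks atom p, so b does not force p.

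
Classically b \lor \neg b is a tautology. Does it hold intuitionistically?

No

This is the law of excluded middle, which is not intuitionistically valid.
A Kripke countermodel: worlds s0, s1; order generated by s0 \le s1; atoms true at each world — s0:{}; s1:{b}.
s0 \nVdash b \lor \neg b: neither disjunct is forced at s0.
s0 lacks atom b, so s0 \nVdash b.
So the root s0 does not force the formula.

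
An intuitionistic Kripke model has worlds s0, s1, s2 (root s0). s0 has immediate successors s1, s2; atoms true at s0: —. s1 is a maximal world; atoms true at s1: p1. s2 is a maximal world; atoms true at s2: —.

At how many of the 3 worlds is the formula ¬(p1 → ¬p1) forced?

s0: does not force it — s0 ⊮ ¬(p1 → ¬p1) since s2 is accessible from s0 and s2 ⊩ p1 → ¬p1.
s1: forces it.
s2: does not force it — s2 ⊮ ¬(p1 → ¬p1) since s2 is accessible from s2 and s2 ⊩ p1 → ¬p1.
Worlds forcing the formula: {s1}.

1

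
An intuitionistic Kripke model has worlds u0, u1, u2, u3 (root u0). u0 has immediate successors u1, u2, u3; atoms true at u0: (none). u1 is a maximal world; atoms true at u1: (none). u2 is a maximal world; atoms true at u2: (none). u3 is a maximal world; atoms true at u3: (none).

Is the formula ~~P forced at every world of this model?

Not every world: u0 ||-/- ~~P.
u0 ||-/- ~~P since u0 is accessible from u0 and u0 ||- ~P.
u0 ||- ~P: no world accessible from u0 forces P.

No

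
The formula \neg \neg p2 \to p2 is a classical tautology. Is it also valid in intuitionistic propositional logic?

No

This is double-negation elimination, which is not intuitionistically valid.
A Kripke countermodel: worlds s0, s1; order generated by s0 \le s1; atoms true at each world — s0:{}; s1:{p2}.
s0 \nVdash \neg \neg p2 \to p2: already at s0 itself, s0 \Vdash \neg \neg p2 but s0 \nVdash p2.
s0 lacks atom p2, so s0 \nVdash p2.
So the root s0 does not force the formula.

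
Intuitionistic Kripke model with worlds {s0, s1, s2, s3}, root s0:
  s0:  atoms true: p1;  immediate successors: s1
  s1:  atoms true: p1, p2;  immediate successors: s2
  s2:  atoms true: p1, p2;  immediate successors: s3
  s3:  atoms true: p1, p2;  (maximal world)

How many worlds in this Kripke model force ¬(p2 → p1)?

0

s0: does not force it — s0 ⊮ ¬(p2 → p1) since s0 is accessible from s0 and s0 ⊩ p2 → p1.
s1: does not force it — s1 ⊮ ¬(p2 → p1) since s1 is accessible from s1 and s1 ⊩ p2 → p1.
s2: does not force it — s2 ⊮ ¬(p2 → p1) since s2 is accessible from s2 and s2 ⊩ p2 → p1.
s3: does not force it.
Worlds forcing the formula: { }.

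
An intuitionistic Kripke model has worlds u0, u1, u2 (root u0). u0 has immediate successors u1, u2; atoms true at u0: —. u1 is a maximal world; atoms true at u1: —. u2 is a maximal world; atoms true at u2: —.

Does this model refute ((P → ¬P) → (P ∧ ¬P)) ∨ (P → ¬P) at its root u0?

u0 ⊩ ((P → ¬P) → (P ∧ ¬P)) ∨ (P → ¬P) via the disjunct P → ¬P.
So the root u0 forces ((P → ¬P) → (P ∧ ¬P)) ∨ (P → ¬P); the model is not a countermodel.

No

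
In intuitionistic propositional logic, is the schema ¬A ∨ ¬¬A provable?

No

This is the weak law of excluded middle, which is not intuitionistically valid.
A Kripke countermodel: worlds u, v, w; order generated by u ≤ v, u ≤ w; atoms true at each world — u:{}; v:{A}; w:{}.
u ⊮ ¬A ∨ ¬¬A: neither disjunct is forced at u.
u ⊮ ¬A since v is accessible from u and v ⊩ A.
So the root u does not force the formula.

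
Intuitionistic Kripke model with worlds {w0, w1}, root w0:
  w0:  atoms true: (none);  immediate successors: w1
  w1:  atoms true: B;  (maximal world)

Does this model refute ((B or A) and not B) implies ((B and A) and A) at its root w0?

w0 forces ((B or A) and not B) implies ((B and A) and A) vacuously: no world accessible from w0 forces the antecedent (B or A) and not B.
So the root w0 forces ((B or A) and not B) implies ((B and A) and A); the model is not a countermodel.

No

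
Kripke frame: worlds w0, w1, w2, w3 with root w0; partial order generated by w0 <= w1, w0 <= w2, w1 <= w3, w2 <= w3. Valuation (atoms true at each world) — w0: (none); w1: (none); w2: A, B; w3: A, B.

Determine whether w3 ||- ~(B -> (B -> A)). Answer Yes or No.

No

w3 ||-/- ~(B -> (B -> A)) since w3 is accessible from w3 and w3 ||- B -> (B -> A).
w3 ||- B -> (B -> A): every world accessible from w3 that forces B (namely w3) also forces B -> A.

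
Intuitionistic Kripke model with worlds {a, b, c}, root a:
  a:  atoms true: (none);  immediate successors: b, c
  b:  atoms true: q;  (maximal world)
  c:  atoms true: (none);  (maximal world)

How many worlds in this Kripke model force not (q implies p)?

1

a: does not force it — a does not force not (q implies p) since c is accessible from a and c forces q implies p.
b: forces it.
c: does not force it — c does not force not (q implies p) since c is accessible from c and c forces q implies p.
Worlds forcing the formula: {b}.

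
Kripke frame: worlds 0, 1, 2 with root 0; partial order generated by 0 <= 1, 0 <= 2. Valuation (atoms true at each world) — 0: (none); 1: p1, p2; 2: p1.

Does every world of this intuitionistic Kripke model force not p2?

Not every world: 0 does not force not p2.
0 does not force not p2 since 1 is accessible from 0 and 1 forces p2.

No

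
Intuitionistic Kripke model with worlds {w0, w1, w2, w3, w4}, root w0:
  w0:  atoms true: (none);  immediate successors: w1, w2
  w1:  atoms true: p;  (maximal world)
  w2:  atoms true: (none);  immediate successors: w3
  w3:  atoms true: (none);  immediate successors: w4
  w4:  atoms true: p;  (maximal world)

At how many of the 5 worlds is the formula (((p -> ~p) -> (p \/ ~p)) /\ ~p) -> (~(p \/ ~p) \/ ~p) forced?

5

w0: forces it.
w1: forces it.
w2: forces it.
w3: forces it.
w4: forces it.
Worlds forcing the formula: {w0, w1, w2, w3, w4}.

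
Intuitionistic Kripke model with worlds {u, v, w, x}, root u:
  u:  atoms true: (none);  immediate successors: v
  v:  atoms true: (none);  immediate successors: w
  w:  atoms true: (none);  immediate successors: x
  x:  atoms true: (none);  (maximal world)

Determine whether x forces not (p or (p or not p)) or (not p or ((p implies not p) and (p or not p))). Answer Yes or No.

Yes

x forces not (p or (p or not p)) or (not p or ((p implies not p) and (p or not p))) via the disjunct not p or ((p implies not p) and (p or not p)).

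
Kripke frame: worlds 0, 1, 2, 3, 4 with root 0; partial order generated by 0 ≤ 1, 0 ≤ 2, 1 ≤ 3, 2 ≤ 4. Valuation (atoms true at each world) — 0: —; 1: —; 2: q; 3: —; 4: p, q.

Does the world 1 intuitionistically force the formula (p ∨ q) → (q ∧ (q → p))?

1 ⊩ (p ∨ q) → (q ∧ (q → p)) vacuously: no world accessible from 1 forces the antecedent p ∨ q.

Yes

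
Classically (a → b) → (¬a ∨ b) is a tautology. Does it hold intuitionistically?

This is the material-implication-as-disjunction principle, which is not intuitionistically valid.
A Kripke countermodel: worlds 0, 1; order generated by 0 ≤ 1; atoms true at each world — 0:{}; 1:{a,b}.
0 ⊮ (a → b) → (¬a ∨ b): already at 0 itself, 0 ⊩ a → b but 0 ⊮ ¬a ∨ b.
0 ⊮ ¬a ∨ b: neither disjunct is forced at 0.
0 ⊮ ¬a since 1 is accessible from 0 and 1 ⊩ a.
So the root 0 does not force the formula.

No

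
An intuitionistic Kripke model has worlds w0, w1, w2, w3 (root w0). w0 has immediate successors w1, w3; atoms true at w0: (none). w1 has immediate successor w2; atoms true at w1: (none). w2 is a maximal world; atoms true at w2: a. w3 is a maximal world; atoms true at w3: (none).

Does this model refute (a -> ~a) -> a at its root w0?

w0 ||-/- (a -> ~a) -> a: at the accessible world w3, w3 ||- a -> ~a but w3 ||-/- a.
w3 lacks atom a, so w3 ||-/- a.
So the root w0 does not force (a -> ~a) -> a; the model is a countermodel.

Yes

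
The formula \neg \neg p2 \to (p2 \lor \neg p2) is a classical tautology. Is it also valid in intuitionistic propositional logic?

No

This is a variant of double-negation elimination (deriving excluded middle from double negation), which is not intuitionistically valid.
A Kripke countermodel: worlds u0, u1; order generated by u0 \le u1; atoms true at each world — u0:{}; u1:{p2}.
u0 \nVdash \neg \neg p2 \to (p2 \lor \neg p2): already at u0 itself, u0 \Vdash \neg \neg p2 but u0 \nVdash p2 \lor \neg p2.
u0 \nVdash p2 \lor \neg p2: neither disjunct is forced at u0.
u0 lacks atom p2, so u0 \nVdash p2.
So the root u0 does not force the formula.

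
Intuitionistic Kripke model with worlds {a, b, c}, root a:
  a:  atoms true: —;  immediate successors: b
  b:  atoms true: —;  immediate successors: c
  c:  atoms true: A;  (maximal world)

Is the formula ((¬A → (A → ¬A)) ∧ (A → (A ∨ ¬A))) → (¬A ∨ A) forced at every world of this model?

Not every world: a ⊮ ((¬A → (A → ¬A)) ∧ (A → (A ∨ ¬A))) → (¬A ∨ A).
a ⊮ ((¬A → (A → ¬A)) ∧ (A → (A ∨ ¬A))) → (¬A ∨ A): already at a itself, a ⊩ (¬A → (A → ¬A)) ∧ (A → (A ∨ ¬A)) but a ⊮ ¬A ∨ A.
a ⊮ ¬A ∨ A: neither disjunct is forced at a.
a ⊮ ¬A since c is accessible from a and c ⊩ A.

No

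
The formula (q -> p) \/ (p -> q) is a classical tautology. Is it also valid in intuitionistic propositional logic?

This is the Gödel–Dummett linearity axiom, which is not intuitionistically valid.
A Kripke countermodel: worlds u, v, w; order generated by u <= v, u <= w; atoms true at each world — u:{}; v:{q}; w:{p}.
u ||-/- (q -> p) \/ (p -> q): neither disjunct is forced at u.
u ||-/- q -> p: at the accessible world v, v ||- q but v ||-/- p.
v lacks atom p, so v ||-/- p.
So the root u does not force the formula.

No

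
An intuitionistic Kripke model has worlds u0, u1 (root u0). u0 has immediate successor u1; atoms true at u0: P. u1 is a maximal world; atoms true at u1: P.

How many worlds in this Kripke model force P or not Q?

u0: forces it.
u1: forces it.
Worlds forcing the formula: {u0, u1}.

2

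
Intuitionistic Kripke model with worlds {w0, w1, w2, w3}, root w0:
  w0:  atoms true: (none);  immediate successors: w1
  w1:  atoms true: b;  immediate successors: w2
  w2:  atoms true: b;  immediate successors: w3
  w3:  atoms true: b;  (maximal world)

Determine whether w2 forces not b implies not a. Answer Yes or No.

w2 forces not b implies not a vacuously: no world accessible from w2 forces the antecedent not b.

Yes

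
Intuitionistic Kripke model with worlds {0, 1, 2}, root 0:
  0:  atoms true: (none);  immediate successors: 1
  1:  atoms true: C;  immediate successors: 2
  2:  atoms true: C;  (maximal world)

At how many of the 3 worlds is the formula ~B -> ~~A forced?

0

0: does not force it — 0 ||-/- ~B -> ~~A: already at 0 itself, 0 ||- ~B but 0 ||-/- ~~A.
1: does not force it — 1 ||-/- ~B -> ~~A: already at 1 itself, 1 ||- ~B but 1 ||-/- ~~A.
2: does not force it.
Worlds forcing the formula: { }.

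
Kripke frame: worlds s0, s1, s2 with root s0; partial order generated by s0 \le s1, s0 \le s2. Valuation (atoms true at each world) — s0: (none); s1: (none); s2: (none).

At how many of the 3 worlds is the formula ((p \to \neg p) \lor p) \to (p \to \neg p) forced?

s0: forces it.
s1: forces it.
s2: forces it.
Worlds forcing the formula: {s0, s1, s2}.

3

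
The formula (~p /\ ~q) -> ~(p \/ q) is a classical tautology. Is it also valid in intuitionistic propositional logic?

This is a constructively valid De Morgan direction (conjunction of negations to negated disjunction), which is intuitionistically derivable.
If both ~p and ~q hold at a world, no accessible world forces p or forces q, so none forces p \/ q.

Yes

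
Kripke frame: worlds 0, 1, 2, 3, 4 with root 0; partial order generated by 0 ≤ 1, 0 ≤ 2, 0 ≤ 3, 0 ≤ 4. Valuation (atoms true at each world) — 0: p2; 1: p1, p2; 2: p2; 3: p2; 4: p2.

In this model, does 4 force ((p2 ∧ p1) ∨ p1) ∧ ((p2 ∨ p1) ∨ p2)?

No

4 ⊮ ((p2 ∧ p1) ∨ p1) ∧ ((p2 ∨ p1) ∨ p2) since 4 fails (p2 ∧ p1) ∨ p1.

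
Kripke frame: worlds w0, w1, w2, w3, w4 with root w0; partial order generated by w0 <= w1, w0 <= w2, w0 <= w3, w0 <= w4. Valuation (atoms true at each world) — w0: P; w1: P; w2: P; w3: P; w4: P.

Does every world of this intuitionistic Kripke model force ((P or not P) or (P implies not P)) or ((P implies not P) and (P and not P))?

w0 forces ((P or not P) or (P implies not P)) or ((P implies not P) and (P and not P)) via the disjunct (P or not P) or (P implies not P).
Since the root w0 forces ((P or not P) or (P implies not P)) or ((P implies not P) and (P and not P)) and forcing is persistent (monotone upward), every world forces it.

Yes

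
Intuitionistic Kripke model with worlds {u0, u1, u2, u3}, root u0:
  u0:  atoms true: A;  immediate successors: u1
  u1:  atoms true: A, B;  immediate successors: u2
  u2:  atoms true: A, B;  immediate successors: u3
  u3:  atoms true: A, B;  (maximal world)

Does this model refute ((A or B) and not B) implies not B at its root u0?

u0 forces ((A or B) and not B) implies not B vacuously: no world accessible from u0 forces the antecedent (A or B) and not B.
So the root u0 forces ((A or B) and not B) implies not B; the model is not a countermodel.

No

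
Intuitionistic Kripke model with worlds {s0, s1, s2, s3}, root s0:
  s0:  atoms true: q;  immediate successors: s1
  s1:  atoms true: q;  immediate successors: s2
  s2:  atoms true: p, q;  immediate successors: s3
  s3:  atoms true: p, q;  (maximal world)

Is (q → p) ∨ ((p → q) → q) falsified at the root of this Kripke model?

s0 ⊩ (q → p) ∨ ((p → q) → q) via the disjunct (p → q) → q.
So the root s0 forces (q → p) ∨ ((p → q) → q); the model is not a countermodel.

No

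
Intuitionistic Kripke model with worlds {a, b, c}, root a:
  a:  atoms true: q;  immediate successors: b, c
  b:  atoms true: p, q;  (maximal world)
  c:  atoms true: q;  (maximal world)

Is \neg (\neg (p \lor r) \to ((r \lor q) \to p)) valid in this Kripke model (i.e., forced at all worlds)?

Not every world: a \nVdash \neg (\neg (p \lor r) \to ((r \lor q) \to p)).
a \nVdash \neg (\neg (p \lor r) \to ((r \lor q) \to p)) since b is accessible from a and b \Vdash \neg (p \lor r) \to ((r \lor q) \to p).
b \Vdash \neg (p \lor r) \to ((r \lor q) \to p) vacuously: no world accessible from b forces the antecedent \neg (p \lor r).

No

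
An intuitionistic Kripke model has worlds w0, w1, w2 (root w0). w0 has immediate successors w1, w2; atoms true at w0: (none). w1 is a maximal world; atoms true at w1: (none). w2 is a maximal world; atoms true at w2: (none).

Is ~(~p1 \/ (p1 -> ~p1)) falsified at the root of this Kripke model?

w0 ||-/- ~(~p1 \/ (p1 -> ~p1)) since w0 is accessible from w0 and w0 ||- ~p1 \/ (p1 -> ~p1).
w0 ||- ~p1 \/ (p1 -> ~p1) via the disjunct ~p1.
So the root w0 does not force ~(~p1 \/ (p1 -> ~p1)); the model is a countermodel.

Yes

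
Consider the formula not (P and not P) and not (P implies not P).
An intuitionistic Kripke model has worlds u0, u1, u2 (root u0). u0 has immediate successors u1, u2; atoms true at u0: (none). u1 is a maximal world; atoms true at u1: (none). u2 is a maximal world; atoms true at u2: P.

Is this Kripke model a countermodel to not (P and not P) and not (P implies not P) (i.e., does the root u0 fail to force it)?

Yes

u0 does not force not (P and not P) and not (P implies not P) since u0 fails not (P implies not P).
So the root u0 does not force not (P and not P) and not (P implies not P); the model is a countermodel.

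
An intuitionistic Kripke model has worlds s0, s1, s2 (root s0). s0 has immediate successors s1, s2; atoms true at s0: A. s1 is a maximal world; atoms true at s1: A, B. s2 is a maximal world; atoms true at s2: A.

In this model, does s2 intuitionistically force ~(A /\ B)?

Yes

s2 ||- ~(A /\ B): no world accessible from s2 forces A /\ B.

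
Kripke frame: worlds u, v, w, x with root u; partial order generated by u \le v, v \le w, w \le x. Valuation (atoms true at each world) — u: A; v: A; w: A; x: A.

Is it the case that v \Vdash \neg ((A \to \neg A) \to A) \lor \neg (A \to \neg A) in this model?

Yes

v \Vdash \neg ((A \to \neg A) \to A) \lor \neg (A \to \neg A) via the disjunct \neg (A \to \neg A).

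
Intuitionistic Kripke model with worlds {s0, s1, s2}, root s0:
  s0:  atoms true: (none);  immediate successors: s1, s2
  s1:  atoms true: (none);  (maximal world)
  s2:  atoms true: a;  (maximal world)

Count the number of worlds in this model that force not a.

1

s0: does not force it — s0 does not force not a since s2 is accessible from s0 and s2 forces a.
s1: forces it.
s2: does not force it — s2 does not force not a since s2 is accessible from s2 and s2 forces a.
Worlds forcing the formula: {s1}.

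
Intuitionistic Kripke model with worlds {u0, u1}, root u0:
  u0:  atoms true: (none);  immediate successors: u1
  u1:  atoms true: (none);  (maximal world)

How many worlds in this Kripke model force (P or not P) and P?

u0: does not force it — u0 does not force (P or not P) and P since u0 fails P.
u1: does not force it — u1 does not force (P or not P) and P since u1 fails P.
Worlds forcing the formula: { }.

0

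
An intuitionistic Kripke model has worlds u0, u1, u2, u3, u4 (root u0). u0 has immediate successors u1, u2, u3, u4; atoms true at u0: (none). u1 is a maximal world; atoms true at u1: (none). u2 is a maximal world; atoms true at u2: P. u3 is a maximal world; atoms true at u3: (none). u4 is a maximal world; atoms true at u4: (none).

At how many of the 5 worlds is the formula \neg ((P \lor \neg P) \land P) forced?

u0: does not force it — u0 \nVdash \neg ((P \lor \neg P) \land P) since u2 is accessible from u0 and u2 \Vdash (P \lor \neg P) \land P.
u1: forces it.
u2: does not force it.
u3: forces it.
u4: forces it.
Worlds forcing the formula: {u1, u3, u4}.

3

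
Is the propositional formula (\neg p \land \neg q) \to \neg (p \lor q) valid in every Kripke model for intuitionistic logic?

Yes

This is a constructively valid De Morgan direction (conjunction of negations to negated disjunction), which is intuitionistically derivable.
If both \neg p and \neg q hold at a world, no accessible world forces p or forces q, so none forces p \lor q.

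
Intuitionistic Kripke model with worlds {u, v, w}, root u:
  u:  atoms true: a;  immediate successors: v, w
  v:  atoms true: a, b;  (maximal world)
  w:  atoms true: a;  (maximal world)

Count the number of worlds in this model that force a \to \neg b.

1

u: does not force it — u \nVdash a \to \neg b: already at u itself, u \Vdash a but u \nVdash \neg b.
v: does not force it — v \nVdash a \to \neg b: already at v itself, v \Vdash a but v \nVdash \neg b.
w: forces it.
Worlds forcing the formula: {w}.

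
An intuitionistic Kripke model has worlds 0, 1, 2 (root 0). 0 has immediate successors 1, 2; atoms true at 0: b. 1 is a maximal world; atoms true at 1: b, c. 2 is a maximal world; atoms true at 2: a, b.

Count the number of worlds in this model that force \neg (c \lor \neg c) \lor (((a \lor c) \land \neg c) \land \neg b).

0: does not force it — 0 \nVdash \neg (c \lor \neg c) \lor (((a \lor c) \land \neg c) \land \neg b): neither disjunct is forced at 0.
1: does not force it — 1 \nVdash \neg (c \lor \neg c) \lor (((a \lor c) \land \neg c) \land \neg b): neither disjunct is forced at 1.
2: does not force it.
Worlds forcing the formula: { }.

0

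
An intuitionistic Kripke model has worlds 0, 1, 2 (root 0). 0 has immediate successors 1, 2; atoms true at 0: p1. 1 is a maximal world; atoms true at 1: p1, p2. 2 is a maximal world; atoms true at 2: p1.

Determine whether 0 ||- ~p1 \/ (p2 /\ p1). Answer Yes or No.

No

0 ||-/- ~p1 \/ (p2 /\ p1): neither disjunct is forced at 0.
0 ||-/- ~p1 since 0 is accessible from 0 and 0 ||- p1.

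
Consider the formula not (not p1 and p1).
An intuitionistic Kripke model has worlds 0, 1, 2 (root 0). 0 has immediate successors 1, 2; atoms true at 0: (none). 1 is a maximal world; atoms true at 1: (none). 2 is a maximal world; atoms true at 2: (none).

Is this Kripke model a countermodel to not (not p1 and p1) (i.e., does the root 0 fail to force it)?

No

0 forces not (not p1 and p1): no world accessible from 0 forces not p1 and p1.
So the root 0 forces not (not p1 and p1); the model is not a countermodel.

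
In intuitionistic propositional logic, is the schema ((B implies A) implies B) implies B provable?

This is Peirce's law, which is not intuitionistically valid.
A Kripke countermodel: worlds s0, s1; order generated by s0 <= s1; atoms true at each world — s0:{}; s1:{B}.
s0 does not force ((B implies A) implies B) implies B: already at s0 itself, s0 forces (B implies A) implies B but s0 does not force B.
s0 lacks atom B, so s0 does not force B.
So the root s0 does not force the formula.

No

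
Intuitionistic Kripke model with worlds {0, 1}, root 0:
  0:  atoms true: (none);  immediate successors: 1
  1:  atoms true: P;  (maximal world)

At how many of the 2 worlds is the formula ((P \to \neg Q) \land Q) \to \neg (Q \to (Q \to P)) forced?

2

0: forces it.
1: forces it.
Worlds forcing the formula: {0, 1}.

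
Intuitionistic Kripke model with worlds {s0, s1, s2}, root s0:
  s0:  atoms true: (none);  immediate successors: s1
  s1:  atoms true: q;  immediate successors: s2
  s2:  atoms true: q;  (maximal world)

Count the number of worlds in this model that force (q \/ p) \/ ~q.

2

s0: does not force it — s0 ||-/- (q \/ p) \/ ~q: neither disjunct is forced at s0.
s1: forces it.
s2: forces it.
Worlds forcing the formula: {s1, s2}.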